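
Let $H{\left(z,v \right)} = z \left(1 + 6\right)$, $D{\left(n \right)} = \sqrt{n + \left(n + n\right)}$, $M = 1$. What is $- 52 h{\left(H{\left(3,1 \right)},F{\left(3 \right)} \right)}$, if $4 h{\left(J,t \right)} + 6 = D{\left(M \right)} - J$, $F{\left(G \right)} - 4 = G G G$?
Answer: $351 - 13 \sqrt{3} \approx 328.48$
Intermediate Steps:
$D{\left(n \right)} = \sqrt{3} \sqrt{n}$ ($D{\left(n \right)} = \sqrt{n + 2 n} = \sqrt{3 n} = \sqrt{3} \sqrt{n}$)
$H{\left(z,v \right)} = 7 z$ ($H{\left(z,v \right)} = z 7 = 7 z$)
$F{\left(G \right)} = 4 + G^{3}$ ($F{\left(G \right)} = 4 + G G G = 4 + G^{2} G = 4 + G^{3}$)
$h{\left(J,t \right)} = - \frac{3}{2} - \frac{J}{4} + \frac{\sqrt{3}}{4}$ ($h{\left(J,t \right)} = - \frac{3}{2} + \frac{\sqrt{3} \sqrt{1} - J}{4} = - \frac{3}{2} + \frac{\sqrt{3} \cdot 1 - J}{4} = - \frac{3}{2} + \frac{\sqrt{3} - J}{4} = - \frac{3}{2} - \left(- \frac{\sqrt{3}}{4} + \frac{J}{4}\right) = - \frac{3}{2} - \frac{J}{4} + \frac{\sqrt{3}}{4}$)
$- 52 h{\left(H{\left(3,1 \right)},F{\left(3 \right)} \right)} = - 52 \left(- \frac{3}{2} - \frac{7 \cdot 3}{4} + \frac{\sqrt{3}}{4}\right) = - 52 \left(- \frac{3}{2} - \frac{21}{4} + \frac{\sqrt{3}}{4}\right) = - 52 \left(- \frac{27}{4} + \frac{\sqrt{3}}{4}\right) = 351 - 13 \sqrt{3}$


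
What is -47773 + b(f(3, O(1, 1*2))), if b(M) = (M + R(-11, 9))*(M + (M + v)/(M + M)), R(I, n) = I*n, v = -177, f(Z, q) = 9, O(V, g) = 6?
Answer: -47743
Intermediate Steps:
b(M) = (-99 + M)*(M + (-177 + M)/(2*M)) (b(M) = (M - 11*9)*(M + (M - 177)/(M + M)) = (M - 99)*(M + (-177 + M)/((2*M))) = (-99 + M)*(M + (-177 + M)*(1/(2*M))) = (-99 + M)*(M + (-177 + M)/(2*M)))
-47773 + b(f(3, O(1, 1*2))) = -47773 + (-138 + 9² - 197/2*9 + (17523/2)/9) = -47773 + (-138 + 81 - 1773/2 + (17523/2)*(⅑)) = -47773 + (-138 + 81 - 1773/2 + 1947/2) = -47773 + 30 = -47743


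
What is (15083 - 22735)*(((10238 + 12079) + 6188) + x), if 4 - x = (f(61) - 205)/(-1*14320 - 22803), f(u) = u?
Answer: -8098413570876/37123 ≈ -2.1815e+8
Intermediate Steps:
x = 148348/37123 (x = 4 - (61 - 205)/(-1*14320 - 22803) = 4 - (-144)/(-14320 - 22803) = 4 - (-144)/(-37123) = 4 - (-144)*(-1)/37123 = 4 - 1*144/37123 = 4 - 144/37123 = 148348/37123 ≈ 3.9961)
(15083 - 22735)*(((10238 + 12079) + 6188) + x) = (15083 - 22735)*(((10238 + 12079) + 6188) + 148348/37123) = -7652*((22317 + 6188) + 148348/37123) = -7652*(28505 + 148348/37123) = -7652*1058339463/37123 = -8098413570876/37123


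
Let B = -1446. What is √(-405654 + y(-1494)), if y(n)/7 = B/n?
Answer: I*√25150533591/249 ≈ 636.9*I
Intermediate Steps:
y(n) = -10122/n (y(n) = 7*(-1446/n) = -10122/n)
√(-405654 + y(-1494)) = √(-405654 - 10122/(-1494)) = √(-405654 - 10122*(-1/1494)) = √(-405654 + 1687/249) = √(-101006159/249) = I*√25150533591/249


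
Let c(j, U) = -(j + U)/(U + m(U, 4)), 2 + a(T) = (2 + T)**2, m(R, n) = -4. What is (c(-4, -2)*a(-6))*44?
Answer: -616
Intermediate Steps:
a(T) = -2 + (2 + T)**2
c(j, U) = -(U + j)/(-4 + U) (c(j, U) = -(j + U)/(U - 4) = -(U + j)/(-4 + U))
(c(-4, -2)*a(-6))*44 = (((-1*(-2) - 1*(-4))/(-4 - 2))*(-2 + (2 - 6)**2))*44 = (((2 + 4)/(-6))*(-2 + (-4)**2))*44 = ((-1/6*6)*(-2 + 16))*44 = -1*14*44 = -14*44 = -616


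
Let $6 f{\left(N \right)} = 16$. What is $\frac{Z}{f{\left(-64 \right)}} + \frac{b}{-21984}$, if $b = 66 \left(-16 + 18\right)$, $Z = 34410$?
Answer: $\frac{23639659}{1832} \approx 12904.0$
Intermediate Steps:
$f{\left(N \right)} = \frac{8}{3}$ ($f{\left(N \right)} = \frac{1}{6} \cdot 16 = \frac{8}{3}$)
$b = 132$ ($b = 66 \cdot 2 = 132$)
$\frac{Z}{f{\left(-64 \right)}} + \frac{b}{-21984} = \frac{34410}{\frac{8}{3}} + \frac{132}{-21984} = 34410 \cdot \frac{3}{8} + 132 \left(- \frac{1}{21984}\right) = \frac{51615}{4} - \frac{11}{1832} = \frac{23639659}{1832}$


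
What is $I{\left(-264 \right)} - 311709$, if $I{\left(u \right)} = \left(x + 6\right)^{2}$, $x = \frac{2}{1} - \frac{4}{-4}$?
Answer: $-311628$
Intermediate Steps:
$x = 3$ ($x = 2 \cdot 1 - -1 = 2 + 1 = 3$)
$I{\left(u \right)} = 81$ ($I{\left(u \right)} = \left(3 + 6\right)^{2} = 9^{2} = 81$)
$I{\left(-264 \right)} - 311709 = 81 - 311709 = -311628$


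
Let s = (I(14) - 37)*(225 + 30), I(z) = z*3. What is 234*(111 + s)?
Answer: 324324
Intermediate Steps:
I(z) = 3*z
s = 1275 (s = (3*14 - 37)*(225 + 30) = (42 - 37)*255 = 5*255 = 1275)
234*(111 + s) = 234*(111 + 1275) = 234*1386 = 324324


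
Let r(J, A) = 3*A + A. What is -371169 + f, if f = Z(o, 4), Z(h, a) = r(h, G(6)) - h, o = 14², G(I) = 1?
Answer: -371361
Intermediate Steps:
o = 196
r(J, A) = 4*A
Z(h, a) = 4 - h (Z(h, a) = 4*1 - h = 4 - h)
f = -192 (f = 4 - 1*196 = 4 - 196 = -192)
-371169 + f = -371169 - 192 = -371361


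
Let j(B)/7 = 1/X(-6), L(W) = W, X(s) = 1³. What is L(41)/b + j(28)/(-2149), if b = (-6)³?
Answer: -12803/66312 ≈ -0.19307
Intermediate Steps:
b = -216
X(s) = 1
j(B) = 7 (j(B) = 7/1 = 7*1 = 7)
L(41)/b + j(28)/(-2149) = 41/(-216) + 7/(-2149) = 41*(-1/216) + 7*(-1/2149) = -41/216 - 1/307 = -12803/66312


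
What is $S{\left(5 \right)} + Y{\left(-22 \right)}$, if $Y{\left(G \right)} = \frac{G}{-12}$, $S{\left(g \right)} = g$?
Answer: $\frac{41}{6} \approx 6.8333$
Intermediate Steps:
$Y{\left(G \right)} = - \frac{G}{12}$ ($Y{\left(G \right)} = G \left(- \frac{1}{12}\right) = - \frac{G}{12}$)
$S{\left(5 \right)} + Y{\left(-22 \right)} = 5 - - \frac{11}{6} = 5 + \frac{11}{6} = \frac{41}{6}$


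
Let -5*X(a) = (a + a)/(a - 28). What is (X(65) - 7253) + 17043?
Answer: 362204/37 ≈ 9789.3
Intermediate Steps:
X(a) = -2*a/(5*(-28 + a)) (X(a) = -(a + a)/(5*(a - 28)) = -2*a/(5*(-28 + a)))
(X(65) - 7253) + 17043 = (-2*65/(-140 + 5*65) - 7253) + 17043 = (-2*65/(-140 + 325) - 7253) + 17043 = (-2*65/185 - 7253) + 17043 = (-2*65*1/185 - 7253) + 17043 = (-26/37 - 7253) + 17043 = -268387/37 + 17043 = 362204/37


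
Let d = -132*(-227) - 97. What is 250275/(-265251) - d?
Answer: -2640833964/88417 ≈ -29868.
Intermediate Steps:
d = 29867 (d = 29964 - 97 = 29867)
250275/(-265251) - d = 250275/(-265251) - 1*29867 = 250275*(-1/265251) - 29867 = -83425/88417 - 29867 = -2640833964/88417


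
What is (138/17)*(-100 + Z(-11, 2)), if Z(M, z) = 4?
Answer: -13248/17 ≈ -779.29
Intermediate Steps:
(138/17)*(-100 + Z(-11, 2)) = (138/17)*(-100 + 4) = (138*(1/17))*(-96) = (138/17)*(-96) = -13248/17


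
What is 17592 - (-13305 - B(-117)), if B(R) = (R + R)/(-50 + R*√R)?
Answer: 49562291061/1604113 - 82134*I*√13/1604113 ≈ 30897.0 - 0.18461*I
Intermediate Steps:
B(R) = 2*R/(-50 + R^(3/2)) (B(R) = (2*R)/(-50 + R^(3/2)) = 2*R/(-50 + R^(3/2)))
17592 - (-13305 - B(-117)) = 17592 - (-13305 - 2*(-117)/(-50 + (-117)^(3/2))) = 17592 - (-13305 - 2*(-117)/(-50 - 351*I*√13)) = 17592 - (-13305 - (-234)/(-50 - 351*I*√13)) = 17592 - (-13305 + 234/(-50 - 351*I*√13)) = 17592 + (13305 - 234/(-50 - 351*I*√13)) = 30897 - 234/(-50 - 351*I*√13)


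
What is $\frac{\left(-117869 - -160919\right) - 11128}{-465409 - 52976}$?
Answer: $- \frac{31922}{518385} \approx -0.06158$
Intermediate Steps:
$\frac{\left(-117869 - -160919\right) - 11128}{-465409 - 52976} = \frac{\left(-117869 + 160919\right) - 11128}{-518385} = \left(43050 - 11128\right) \left(- \frac{1}{518385}\right) = 31922 \left(- \frac{1}{518385}\right) = - \frac{31922}{518385}$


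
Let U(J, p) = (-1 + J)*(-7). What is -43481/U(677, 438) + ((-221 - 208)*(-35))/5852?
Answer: 264206/22477 ≈ 11.755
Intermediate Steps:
U(J, p) = 7 - 7*J
-43481/U(677, 438) + ((-221 - 208)*(-35))/5852 = -43481/(7 - 7*677) + ((-221 - 208)*(-35))/5852 = -43481/(7 - 4739) - 429*(-35)*(1/5852) = -43481/(-4732) + 15015*(1/5852) = -43481*(-1/4732) + 195/76 = 43481/4732 + 195/76 = 264206/22477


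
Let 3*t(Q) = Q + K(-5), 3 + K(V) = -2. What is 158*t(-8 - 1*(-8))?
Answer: -790/3 ≈ -263.33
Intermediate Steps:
K(V) = -5 (K(V) = -3 - 2 = -5)
t(Q) = -5/3 + Q/3 (t(Q) = (Q - 5)/3 = (-5 + Q)/3 = -5/3 + Q/3)
158*t(-8 - 1*(-8)) = 158*(-5/3 + (-8 - 1*(-8))/3) = 158*(-5/3 + (-8 + 8)/3) = 158*(-5/3 + (1/3)*0) = 158*(-5/3 + 0) = 158*(-5/3) = -790/3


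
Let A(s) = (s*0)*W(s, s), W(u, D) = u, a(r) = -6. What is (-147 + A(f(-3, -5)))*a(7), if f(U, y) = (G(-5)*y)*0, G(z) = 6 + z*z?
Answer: 882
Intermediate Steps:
G(z) = 6 + z**2
f(U, y) = 0 (f(U, y) = ((6 + (-5)**2)*y)*0 = ((6 + 25)*y)*0 = (31*y)*0 = 0)
A(s) = 0 (A(s) = (s*0)*s = 0*s = 0)
(-147 + A(f(-3, -5)))*a(7) = (-147 + 0)*(-6) = -147*(-6) = 882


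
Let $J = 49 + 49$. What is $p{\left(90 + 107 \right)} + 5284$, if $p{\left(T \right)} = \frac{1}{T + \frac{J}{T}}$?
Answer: $\frac{205584785}{38907} \approx 5284.0$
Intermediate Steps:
$J = 98$
$p{\left(T \right)} = \frac{1}{T + \frac{98}{T}}$
$p{\left(90 + 107 \right)} + 5284 = \frac{90 + 107}{98 + \left(90 + 107\right)^{2}} + 5284 = \frac{197}{98 + 197^{2}} + 5284 = \frac{197}{98 + 38809} + 5284 = \frac{197}{38907} + 5284 = \frac{205584785}{38907}$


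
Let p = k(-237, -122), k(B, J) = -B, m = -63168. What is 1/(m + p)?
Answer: -1/62931 ≈ -1.5890e-5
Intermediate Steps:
p = 237 (p = -1*(-237) = 237)
1/(m + p) = 1/(-63168 + 237) = 1/(-62931) = -1/62931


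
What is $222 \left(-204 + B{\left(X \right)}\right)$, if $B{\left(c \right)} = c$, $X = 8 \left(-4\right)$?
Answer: $-52392$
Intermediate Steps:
$X = -32$
$222 \left(-204 + B{\left(X \right)}\right) = 222 \left(-204 - 32\right) = 222 \left(-236\right) = -52392$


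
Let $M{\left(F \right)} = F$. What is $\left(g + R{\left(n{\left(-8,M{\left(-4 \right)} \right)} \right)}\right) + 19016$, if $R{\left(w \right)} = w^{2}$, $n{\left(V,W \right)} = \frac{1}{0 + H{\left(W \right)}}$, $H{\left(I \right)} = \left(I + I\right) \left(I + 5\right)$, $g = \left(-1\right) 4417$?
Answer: $\frac{934337}{64} \approx 14599.0$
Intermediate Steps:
$g = -4417$
$H{\left(I \right)} = 2 I \left(5 + I\right)$
$n{\left(V,W \right)} = \frac{1}{2 W \left(5 + W\right)}$ ($n{\left(V,W \right)} = \frac{1}{0 + 2 W \left(5 + W\right)} = \frac{1}{2 W \left(5 + W\right)}$)
$\left(g + R{\left(n{\left(-8,M{\left(-4 \right)} \right)} \right)}\right) + 19016 = \left(-4417 + \left(\frac{1}{2 \left(-4\right) \left(5 - 4\right)}\right)^{2}\right) + 19016 = \left(-4417 + \left(\frac{1}{2} \left(- \frac{1}{4}\right) 1^{-1}\right)^{2}\right) + 19016 = \left(-4417 + \left(\frac{1}{2} \left(- \frac{1}{4}\right) 1\right)^{2}\right) + 19016 = \left(-4417 + \left(- \frac{1}{8}\right)^{2}\right) + 19016 = \left(-4417 + \frac{1}{64}\right) + 19016 = - \frac{282687}{64} + 19016 = \frac{934337}{64}$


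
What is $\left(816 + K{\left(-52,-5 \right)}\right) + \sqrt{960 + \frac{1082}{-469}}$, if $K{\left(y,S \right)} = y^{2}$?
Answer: $3520 + \frac{\sqrt{210655102}}{469} \approx 3550.9$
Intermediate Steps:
$\left(816 + K{\left(-52,-5 \right)}\right) + \sqrt{960 + \frac{1082}{-469}} = \left(816 + \left(-52\right)^{2}\right) + \sqrt{960 + \frac{1082}{-469}} = \left(816 + 2704\right) + \sqrt{960 + 1082 \left(- \frac{1}{469}\right)} = 3520 + \sqrt{960 - \frac{1082}{469}} = 3520 + \sqrt{\frac{449158}{469}} = 3520 + \frac{\sqrt{210655102}}{469}$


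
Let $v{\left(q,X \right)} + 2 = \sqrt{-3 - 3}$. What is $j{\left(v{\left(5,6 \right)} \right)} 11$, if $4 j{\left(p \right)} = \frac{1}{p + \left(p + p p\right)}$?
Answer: $- \frac{11}{40} + \frac{11 i \sqrt{6}}{120} \approx -0.275 + 0.22454 i$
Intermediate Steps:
$v{\left(q,X \right)} = -2 + i \sqrt{6}$ ($v{\left(q,X \right)} = -2 + \sqrt{-3 - 3} = -2 + \sqrt{-6} = -2 + i \sqrt{6}$)
$j{\left(p \right)} = \frac{1}{4 \left(p^{2} + 2 p\right)}$ ($j{\left(p \right)} = \frac{1}{4 \left(p + \left(p + p p\right)\right)} = \frac{1}{4 \left(p + \left(p + p^{2}\right)\right)} = \frac{1}{4 \left(p^{2} + 2 p\right)}$)
$j{\left(v{\left(5,6 \right)} \right)} 11 = \frac{1}{4 \left(-2 + i \sqrt{6}\right) \left(2 - \left(2 - i \sqrt{6}\right)\right)} 11 = \frac{1}{4 \left(-2 + i \sqrt{6}\right) i \sqrt{6}} \cdot 11 = \frac{\left(- \frac{1}{6}\right) i \sqrt{6}}{4 \left(-2 + i \sqrt{6}\right)} 11 = - \frac{i \sqrt{6}}{24 \left(-2 + i \sqrt{6}\right)} 11 = - \frac{11 i \sqrt{6}}{24 \left(-2 + i \sqrt{6}\right)}$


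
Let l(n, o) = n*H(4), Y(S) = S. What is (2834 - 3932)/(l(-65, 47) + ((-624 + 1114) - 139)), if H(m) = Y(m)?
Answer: -1098/91 ≈ -12.066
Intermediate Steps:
H(m) = m
l(n, o) = 4*n (l(n, o) = n*4 = 4*n)
(2834 - 3932)/(l(-65, 47) + ((-624 + 1114) - 139)) = (2834 - 3932)/(4*(-65) + ((-624 + 1114) - 139)) = -1098/(-260 + (490 - 139)) = -1098/(-260 + 351) = -1098/91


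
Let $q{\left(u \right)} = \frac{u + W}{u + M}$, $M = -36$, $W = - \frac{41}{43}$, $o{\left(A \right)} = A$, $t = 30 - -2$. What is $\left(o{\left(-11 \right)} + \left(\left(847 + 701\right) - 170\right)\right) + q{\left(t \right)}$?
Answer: $\frac{233789}{172} \approx 1359.2$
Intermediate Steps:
$t = 32$ ($t = 30 + 2 = 32$)
$W = - \frac{41}{43}$ ($W = \left(-41\right) \frac{1}{43} = - \frac{41}{43} \approx -0.95349$)
$q{\left(u \right)} = \frac{- \frac{41}{43} + u}{-36 + u}$ ($q{\left(u \right)} = \frac{u - \frac{41}{43}}{u - 36} = \frac{- \frac{41}{43} + u}{-36 + u}$)
$\left(o{\left(-11 \right)} + \left(\left(847 + 701\right) - 170\right)\right) + q{\left(t \right)} = \left(-11 + \left(\left(847 + 701\right) - 170\right)\right) + \frac{- \frac{41}{43} + 32}{-36 + 32} = \left(-11 + \left(1548 - 170\right)\right) + \frac{1}{-4} \cdot \frac{1335}{43} = \left(-11 + 1378\right) - \frac{1335}{172} = 1367 - \frac{1335}{172} = \frac{233789}{172}$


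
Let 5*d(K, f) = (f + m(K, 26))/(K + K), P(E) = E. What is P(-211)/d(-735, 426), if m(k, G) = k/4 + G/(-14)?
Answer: 43423800/6731 ≈ 6451.3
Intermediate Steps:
m(k, G) = -G/14 + k/4 (m(k, G) = k*(1/4) + G*(-1/14) = k/4 - G/14 = -G/14 + k/4)
d(K, f) = (-13/7 + f + K/4)/(10*K) (d(K, f) = ((f + (-1/14*26 + K/4))/(K + K))/5 = ((f + (-13/7 + K/4))/((2*K)))/5 = ((-13/7 + f + K/4)*(1/(2*K)))/5 = ((-13/7 + f + K/4)/(2*K))/5 = (-13/7 + f + K/4)/(10*K))
P(-211)/d(-735, 426) = -211*(-205800/(-52 + 7*(-735) + 28*426)) = -211*(-205800/(-52 - 5145 + 11928)) = -211/((1/280)*(-1/735)*6731) = -211/(-6731/205800) = -211*(-205800/6731) = 43423800/6731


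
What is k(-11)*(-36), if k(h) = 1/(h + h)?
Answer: 18/11 ≈ 1.6364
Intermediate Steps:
k(h) = 1/(2*h)
k(-11)*(-36) = ((½)/(-11))*(-36) = ((½)*(-1/11))*(-36) = -1/22*(-36) = 18/11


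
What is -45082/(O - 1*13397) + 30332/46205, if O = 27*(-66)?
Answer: 2543423238/701345695 ≈ 3.6265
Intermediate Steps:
O = -1782
-45082/(O - 1*13397) + 30332/46205 = -45082/(-1782 - 1*13397) + 30332/46205 = -45082/(-1782 - 13397) + 30332*(1/46205) = -45082/(-15179) + 30332/46205 = -45082*(-1/15179) + 30332/46205 = 45082/15179 + 30332/46205 = 2543423238/701345695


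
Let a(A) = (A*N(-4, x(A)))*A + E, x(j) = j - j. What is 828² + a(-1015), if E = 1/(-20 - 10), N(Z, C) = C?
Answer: 20567519/30 ≈ 6.8558e+5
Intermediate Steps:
x(j) = 0
E = -1/30 (E = 1/(-30) = -1/30 ≈ -0.033333)
a(A) = -1/30 (a(A) = (A*0)*A - 1/30 = 0*A - 1/30 = 0 - 1/30 = -1/30)
828² + a(-1015) = 828² - 1/30 = 685584 - 1/30 = 20567519/30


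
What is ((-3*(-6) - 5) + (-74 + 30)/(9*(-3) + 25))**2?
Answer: 1225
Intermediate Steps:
((-3*(-6) - 5) + (-74 + 30)/(9*(-3) + 25))**2 = ((18 - 5) - 44/(-27 + 25))**2 = (13 - 44/(-2))**2 = (13 - 44*(-1/2))**2 = (13 + 22)**2 = 35**2 = 1225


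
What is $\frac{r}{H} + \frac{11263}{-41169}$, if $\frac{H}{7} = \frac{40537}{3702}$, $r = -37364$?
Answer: $- \frac{5697754963849}{11682074271} \approx -487.73$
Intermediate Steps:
$H = \frac{283759}{3702}$ ($H = 7 \cdot \frac{40537}{3702} = \frac{283759}{3702} \approx 76.65$)
$\frac{r}{H} + \frac{11263}{-41169} = - \frac{37364}{\frac{283759}{3702}} + \frac{11263}{-41169} = \left(-37364\right) \frac{3702}{283759} + 11263 \left(- \frac{1}{41169}\right) = - \frac{138321528}{283759} - \frac{11263}{41169} = - \frac{5697754963849}{11682074271}$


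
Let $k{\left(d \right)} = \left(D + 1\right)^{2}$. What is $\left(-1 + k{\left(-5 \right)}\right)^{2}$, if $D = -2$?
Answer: $0$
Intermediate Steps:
$k{\left(d \right)} = 1$ ($k{\left(d \right)} = \left(-2 + 1\right)^{2} = \left(-1\right)^{2} = 1$)
$\left(-1 + k{\left(-5 \right)}\right)^{2} = \left(-1 + 1\right)^{2} = 0^{2} = 0$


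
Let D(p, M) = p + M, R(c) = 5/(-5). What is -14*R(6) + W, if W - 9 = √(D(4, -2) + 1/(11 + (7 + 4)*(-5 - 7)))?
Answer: 23 + √241/11 ≈ 24.411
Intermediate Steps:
R(c) = -1 (R(c) = 5*(-⅕) = -1)
D(p, M) = M + p
W = 9 + √241/11 (W = 9 + √((-2 + 4) + 1/(11 + (7 + 4)*(-5 - 7))) = 9 + √(2 + 1/(11 + 11*(-12))) = 9 + √(2 + 1/(11 - 132)) = 9 + √(2 + 1/(-121)) = 9 + √(2 - 1/121) = 9 + √(241/121) = 9 + √241/11 ≈ 10.411)
-14*R(6) + W = -14*(-1) + (9 + √241/11) = 14 + (9 + √241/11) = 23 + √241/11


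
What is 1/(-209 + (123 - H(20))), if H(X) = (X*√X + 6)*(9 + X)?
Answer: 13/333020 - 29*√5/166510 ≈ -0.00035040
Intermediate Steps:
H(X) = (6 + X^(3/2))*(9 + X) (H(X) = (X^(3/2) + 6)*(9 + X) = (6 + X^(3/2))*(9 + X))
1/(-209 + (123 - H(20))) = 1/(-209 + (123 - (54 + 20^(5/2) + 6*20 + 9*20^(3/2)))) = 1/(-209 + (123 - (54 + 800*√5 + 120 + 9*(40*√5)))) = 1/(-209 + (123 - (54 + 800*√5 + 120 + 360*√5))) = 1/(-209 + (123 - (174 + 1160*√5))) = 1/(-209 + (123 + (-174 - 1160*√5))) = 1/(-209 + (-51 - 1160*√5)) = 1/(-260 - 1160*√5)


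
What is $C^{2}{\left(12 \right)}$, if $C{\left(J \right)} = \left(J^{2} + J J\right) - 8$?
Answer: $78400$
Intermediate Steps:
$C{\left(J \right)} = -8 + 2 J^{2}$ ($C{\left(J \right)} = \left(J^{2} + J^{2}\right) - 8 = 2 J^{2} - 8 = -8 + 2 J^{2}$)
$C^{2}{\left(12 \right)} = \left(-8 + 2 \cdot 12^{2}\right)^{2} = \left(-8 + 2 \cdot 144\right)^{2} = \left(-8 + 288\right)^{2} = 280^{2} = 78400$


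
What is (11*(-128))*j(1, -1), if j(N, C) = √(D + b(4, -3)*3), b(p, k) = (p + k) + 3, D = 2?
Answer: -1408*√14 ≈ -5268.3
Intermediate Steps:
b(p, k) = 3 + k + p (b(p, k) = (k + p) + 3 = 3 + k + p)
j(N, C) = √14 (j(N, C) = √(2 + (3 - 3 + 4)*3) = √(2 + 4*3) = √(2 + 12) = √14)
(11*(-128))*j(1, -1) = (11*(-128))*√14 = -1408*√14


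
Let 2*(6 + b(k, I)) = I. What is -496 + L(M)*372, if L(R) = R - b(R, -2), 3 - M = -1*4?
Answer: 4712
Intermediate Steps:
M = 7 (M = 3 - (-1)*4 = 3 - 1*(-4) = 3 + 4 = 7)
b(k, I) = -6 + I/2
L(R) = 7 + R (L(R) = R - (-6 + (½)*(-2)) = R - (-6 - 1) = R - 1*(-7) = R + 7 = 7 + R)
-496 + L(M)*372 = -496 + (7 + 7)*372 = -496 + 14*372 = -496 + 5208 = 4712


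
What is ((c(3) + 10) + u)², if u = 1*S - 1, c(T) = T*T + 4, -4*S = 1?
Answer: 7569/16 ≈ 473.06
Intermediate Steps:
S = -¼ (S = -¼*1 = -¼ ≈ -0.25000)
c(T) = 4 + T² (c(T) = T² + 4 = 4 + T²)
u = -5/4 (u = 1*(-¼) - 1 = -¼ - 1 = -5/4 ≈ -1.2500)
((c(3) + 10) + u)² = (((4 + 3²) + 10) - 5/4)² = (((4 + 9) + 10) - 5/4)² = ((13 + 10) - 5/4)² = (23 - 5/4)² = (87/4)² = 7569/16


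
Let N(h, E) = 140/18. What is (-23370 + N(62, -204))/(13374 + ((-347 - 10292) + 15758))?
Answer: -210260/166437 ≈ -1.2633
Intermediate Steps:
N(h, E) = 70/9 (N(h, E) = 140*(1/18) = 70/9)
(-23370 + N(62, -204))/(13374 + ((-347 - 10292) + 15758)) = (-23370 + 70/9)/(13374 + ((-347 - 10292) + 15758)) = -210260/(9*(13374 + (-10639 + 15758))) = -210260/(9*(13374 + 5119)) = -210260/9/18493 = -210260/9*1/18493 = -210260/166437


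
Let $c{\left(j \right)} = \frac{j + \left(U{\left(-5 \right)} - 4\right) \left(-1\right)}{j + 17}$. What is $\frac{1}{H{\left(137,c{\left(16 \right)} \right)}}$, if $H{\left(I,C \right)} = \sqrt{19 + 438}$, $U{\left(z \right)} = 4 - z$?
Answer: $\frac{\sqrt{457}}{457} \approx 0.046778$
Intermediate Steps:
$c{\left(j \right)} = \frac{-5 + j}{17 + j}$ ($c{\left(j \right)} = \frac{j + \left(\left(4 - -5\right) - 4\right) \left(-1\right)}{j + 17} = \frac{j + \left(\left(4 + 5\right) - 4\right) \left(-1\right)}{17 + j} = \frac{j + \left(9 - 4\right) \left(-1\right)}{17 + j} = \frac{j + 5 \left(-1\right)}{17 + j} = \frac{j - 5}{17 + j} = \frac{-5 + j}{17 + j}$)
$H{\left(I,C \right)} = \sqrt{457}$
$\frac{1}{H{\left(137,c{\left(16 \right)} \right)}} = \frac{1}{\sqrt{457}} = \frac{\sqrt{457}}{457}$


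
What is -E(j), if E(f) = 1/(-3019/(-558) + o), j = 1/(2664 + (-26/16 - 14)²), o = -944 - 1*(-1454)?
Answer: -558/287599 ≈ -0.0019402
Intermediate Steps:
o = 510 (o = -944 + 1454 = 510)
j = 64/186121 (j = 1/(2664 + (-26*1/16 - 14)²) = 1/(2664 + (-13/8 - 14)²) = 1/(2664 + (-125/8)²) = 1/(2664 + 15625/64) = 1/(186121/64) = 64/186121 ≈ 0.00034386)
E(f) = 558/287599 (E(f) = 1/(-3019/(-558) + 510) = 1/(-3019*(-1/558) + 510) = 1/(3019/558 + 510) = 1/(287599/558) = 558/287599)
-E(j) = -1*558/287599 = -558/287599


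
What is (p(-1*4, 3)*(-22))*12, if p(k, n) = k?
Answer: 1056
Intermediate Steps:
(p(-1*4, 3)*(-22))*12 = (-1*4*(-22))*12 = -4*(-22)*12 = 88*12 = 1056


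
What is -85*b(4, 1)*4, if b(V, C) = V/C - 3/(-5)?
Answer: -1564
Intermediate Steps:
b(V, C) = ⅗ + V/C (b(V, C) = V/C - 3*(-⅕) = V/C + ⅗ = ⅗ + V/C)
-85*b(4, 1)*4 = -85*(⅗ + 4/1)*4 = -85*(⅗ + 4*1)*4 = -85*(⅗ + 4)*4 = -85*23/5*4 = -391*4 = -1564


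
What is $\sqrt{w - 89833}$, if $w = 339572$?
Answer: $\sqrt{249739} \approx 499.74$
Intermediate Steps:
$\sqrt{w - 89833} = \sqrt{339572 - 89833} = \sqrt{249739}$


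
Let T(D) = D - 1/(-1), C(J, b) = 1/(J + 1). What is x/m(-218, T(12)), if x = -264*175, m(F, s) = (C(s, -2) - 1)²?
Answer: -9055200/169 ≈ -53581.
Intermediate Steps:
C(J, b) = 1/(1 + J)
T(D) = 1 + D (T(D) = D - 1*(-1) = D + 1 = 1 + D)
m(F, s) = (-1 + 1/(1 + s))² (m(F, s) = (1/(1 + s) - 1)² = (-1 + 1/(1 + s))²)
x = -46200
x/m(-218, T(12)) = -46200*(1 + (1 + 12))²/(1 + 12)² = -46200*(1 + 13)²/169 = -46200/(169/14²) = -46200/(169*(1/196)) = -46200/169/196 = -46200*196/169 = -9055200/169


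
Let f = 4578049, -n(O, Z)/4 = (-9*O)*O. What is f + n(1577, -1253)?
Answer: 94107493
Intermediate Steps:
n(O, Z) = 36*O² (n(O, Z) = -4*(-9*O)*O = -(-36)*O² = 36*O²)
f + n(1577, -1253) = 4578049 + 36*1577² = 4578049 + 36*2486929 = 4578049 + 89529444 = 94107493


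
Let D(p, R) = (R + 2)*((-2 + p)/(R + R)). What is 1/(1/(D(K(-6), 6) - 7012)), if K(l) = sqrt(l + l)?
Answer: -21040/3 + 4*I*sqrt(3)/3 ≈ -7013.3 + 2.3094*I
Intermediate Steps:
K(l) = sqrt(2)*sqrt(l) (K(l) = sqrt(2*l) = sqrt(2)*sqrt(l))
D(p, R) = (-2 + p)*(2 + R)/(2*R) (D(p, R) = (2 + R)*((-2 + p)/((2*R))) = (2 + R)*((-2 + p)*(1/(2*R))) = (2 + R)*((-2 + p)/(2*R)) = (-2 + p)*(2 + R)/(2*R))
1/(1/(D(K(-6), 6) - 7012)) = 1/(1/((-2 + sqrt(2)*sqrt(-6) + (1/2)*6*(-2 + sqrt(2)*sqrt(-6)))/6 - 7012)) = 1/(1/((-2 + sqrt(2)*(I*sqrt(6)) + (1/2)*6*(-2 + sqrt(2)*(I*sqrt(6))))/6 - 7012)) = 1/(1/((-2 + 2*I*sqrt(3) + (1/2)*6*(-2 + 2*I*sqrt(3)))/6 - 7012)) = 1/(1/((-2 + 2*I*sqrt(3) + (-6 + 6*I*sqrt(3)))/6 - 7012)) = 1/(1/((-8 + 8*I*sqrt(3))/6 - 7012)) = 1/(1/((-4/3 + 4*I*sqrt(3)/3) - 7012)) = 1/(1/(-21040/3 + 4*I*sqrt(3)/3)) = -21040/3 + 4*I*sqrt(3)/3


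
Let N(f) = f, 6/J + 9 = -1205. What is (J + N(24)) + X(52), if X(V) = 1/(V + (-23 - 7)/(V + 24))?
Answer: 28585031/1190327 ≈ 24.014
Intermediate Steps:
J = -3/607 (J = 6/(-9 - 1205) = 6/(-1214) = 6*(-1/1214) = -3/607 ≈ -0.0049423)
X(V) = 1/(V - 30/(24 + V))
(J + N(24)) + X(52) = (-3/607 + 24) + (24 + 52)/(-30 + 52**2 + 24*52) = 14565/607 + 76/(-30 + 2704 + 1248) = 14565/607 + 76/3922 = 14565/607 + (1/3922)*76 = 14565/607 + 38/1961 = 28585031/1190327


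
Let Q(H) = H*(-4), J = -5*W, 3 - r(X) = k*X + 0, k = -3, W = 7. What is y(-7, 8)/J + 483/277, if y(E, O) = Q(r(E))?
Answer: -3039/9695 ≈ -0.31346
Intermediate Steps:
r(X) = 3 + 3*X (r(X) = 3 - (-3*X + 0) = 3 - (-3)*X = 3 + 3*X)
J = -35 (J = -5*7 = -35)
Q(H) = -4*H
y(E, O) = -12 - 12*E (y(E, O) = -4*(3 + 3*E) = -12 - 12*E)
y(-7, 8)/J + 483/277 = (-12 - 12*(-7))/(-35) + 483/277 = (-12 + 84)*(-1/35) + 483*(1/277) = 72*(-1/35) + 483/277 = -72/35 + 483/277 = -3039/9695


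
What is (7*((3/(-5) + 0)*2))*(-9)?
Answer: 378/5 ≈ 75.600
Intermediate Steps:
(7*((3/(-5) + 0)*2))*(-9) = (7*((3*(-⅕) + 0)*2))*(-9) = (7*((-⅗ + 0)*2))*(-9) = (7*(-⅗*2))*(-9) = (7*(-6/5))*(-9) = -42/5*(-9) = 378/5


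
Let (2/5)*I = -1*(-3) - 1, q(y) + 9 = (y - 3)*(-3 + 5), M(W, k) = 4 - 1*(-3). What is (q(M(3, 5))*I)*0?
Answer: 0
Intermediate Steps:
M(W, k) = 7 (M(W, k) = 4 + 3 = 7)
q(y) = -15 + 2*y (q(y) = -9 + (y - 3)*(-3 + 5) = -9 + (-3 + y)*2 = -9 + (-6 + 2*y) = -15 + 2*y)
I = 5 (I = 5*(-1*(-3) - 1)/2 = 5*(3 - 1)/2 = (5/2)*2 = 5)
(q(M(3, 5))*I)*0 = ((-15 + 2*7)*5)*0 = ((-15 + 14)*5)*0 = -1*5*0 = -5*0 = 0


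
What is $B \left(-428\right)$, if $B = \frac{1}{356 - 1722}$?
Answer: $\frac{214}{683} \approx 0.31332$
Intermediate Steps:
$B = - \frac{1}{1366}$ ($B = \frac{1}{-1366} = - \frac{1}{1366} \approx -0.00073206$)
$B \left(-428\right) = \left(- \frac{1}{1366}\right) \left(-428\right) = \frac{214}{683}$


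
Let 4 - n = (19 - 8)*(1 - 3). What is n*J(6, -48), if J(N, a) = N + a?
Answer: -1092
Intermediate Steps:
n = 26 (n = 4 - (19 - 8)*(1 - 3) = 4 - 11*(-2) = 4 - 1*(-22) = 4 + 22 = 26)
n*J(6, -48) = 26*(6 - 48) = 26*(-42) = -1092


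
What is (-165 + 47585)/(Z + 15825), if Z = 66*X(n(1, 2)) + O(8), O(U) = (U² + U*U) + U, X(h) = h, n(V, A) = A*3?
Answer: 47420/16357 ≈ 2.8991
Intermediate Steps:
n(V, A) = 3*A
O(U) = U + 2*U² (O(U) = (U² + U²) + U = 2*U² + U = U + 2*U²)
Z = 532 (Z = 66*(3*2) + 8*(1 + 2*8) = 66*6 + 8*(1 + 16) = 396 + 8*17 = 396 + 136 = 532)
(-165 + 47585)/(Z + 15825) = (-165 + 47585)/(532 + 15825) = 47420/16357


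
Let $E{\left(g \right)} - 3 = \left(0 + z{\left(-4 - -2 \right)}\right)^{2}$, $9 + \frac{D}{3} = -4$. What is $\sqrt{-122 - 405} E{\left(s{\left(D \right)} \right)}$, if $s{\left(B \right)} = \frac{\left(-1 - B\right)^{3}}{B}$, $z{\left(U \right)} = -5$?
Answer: $28 i \sqrt{527} \approx 642.78 i$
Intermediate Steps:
$D = -39$ ($D = -27 + 3 \left(-4\right) = -27 - 12 = -39$)
$s{\left(B \right)} = \frac{\left(-1 - B\right)^{3}}{B}$
$E{\left(g \right)} = 28$ ($E{\left(g \right)} = 3 + \left(0 - 5\right)^{2} = 3 + \left(-5\right)^{2} = 3 + 25 = 28$)
$\sqrt{-122 - 405} E{\left(s{\left(D \right)} \right)} = \sqrt{-122 - 405} \cdot 28 = \sqrt{-527} \cdot 28 = i \sqrt{527} \cdot 28 = 28 i \sqrt{527}$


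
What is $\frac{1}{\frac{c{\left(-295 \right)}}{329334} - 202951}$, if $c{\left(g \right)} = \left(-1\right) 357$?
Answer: $- \frac{109778}{22279554997} \approx -4.9273 \cdot 10^{-6}$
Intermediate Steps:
$c{\left(g \right)} = -357$
$\frac{1}{\frac{c{\left(-295 \right)}}{329334} - 202951} = \frac{1}{- \frac{357}{329334} - 202951} = \frac{1}{\left(-357\right) \frac{1}{329334} - 202951} = \frac{1}{- \frac{119}{109778} - 202951} = \frac{1}{- \frac{22279554997}{109778}} = - \frac{109778}{22279554997}$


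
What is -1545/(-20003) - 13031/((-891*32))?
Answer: 304710133/570325536 ≈ 0.53427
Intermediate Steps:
-1545/(-20003) - 13031/((-891*32)) = -1545*(-1/20003) - 13031/(-28512) = 1545/20003 - 13031*(-1/28512) = 1545/20003 + 13031/28512 = 304710133/570325536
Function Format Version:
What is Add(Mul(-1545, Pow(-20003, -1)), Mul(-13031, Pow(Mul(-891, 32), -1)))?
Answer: Rational(304710133, 570325536) ≈ 0.53427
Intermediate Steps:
Add(Mul(-1545, Pow(-20003, -1)), Mul(-13031, Pow(Mul(-891, 32), -1))) = Add(Mul(-1545, Rational(-1, 20003)), Mul(-13031, Pow(-28512, -1))) = Add(Rational(1545, 20003), Mul(-13031, Rational(-1, 28512))) = Add(Rational(1545, 20003), Rational(13031, 28512)) = Rational(304710133, 570325536)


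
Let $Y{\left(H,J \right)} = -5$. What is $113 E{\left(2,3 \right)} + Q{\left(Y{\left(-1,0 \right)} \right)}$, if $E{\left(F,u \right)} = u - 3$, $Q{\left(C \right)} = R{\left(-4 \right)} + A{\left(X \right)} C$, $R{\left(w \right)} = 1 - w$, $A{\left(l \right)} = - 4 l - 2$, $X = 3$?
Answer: $75$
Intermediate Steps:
$A{\left(l \right)} = -2 - 4 l$
$Q{\left(C \right)} = 5 - 14 C$ ($Q{\left(C \right)} = \left(1 - -4\right) + \left(-2 - 12\right) C = \left(1 + 4\right) + \left(-2 - 12\right) C = 5 - 14 C$)
$E{\left(F,u \right)} = -3 + u$
$113 E{\left(2,3 \right)} + Q{\left(Y{\left(-1,0 \right)} \right)} = 113 \left(-3 + 3\right) + \left(5 - -70\right) = 113 \cdot 0 + \left(5 + 70\right) = 0 + 75 = 75$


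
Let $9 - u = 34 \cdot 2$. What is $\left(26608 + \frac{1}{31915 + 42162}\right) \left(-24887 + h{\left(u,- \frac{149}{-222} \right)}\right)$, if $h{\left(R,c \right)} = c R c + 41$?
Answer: $- \frac{2416141496732960491}{3650810868} \approx -6.6181 \cdot 10^{8}$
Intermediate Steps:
$u = -59$ ($u = 9 - 34 \cdot 2 = 9 - 68 = -59$)
$h{\left(R,c \right)} = 41 + R c^{2}$ ($h{\left(R,c \right)} = R c c + 41 = R c^{2} + 41 = 41 + R c^{2}$)
$\left(26608 + \frac{1}{31915 + 42162}\right) \left(-24887 + h{\left(u,- \frac{149}{-222} \right)}\right) = \left(26608 + \frac{1}{31915 + 42162}\right) \left(-24887 + \left(41 - 59 \left(- \frac{149}{-222}\right)^{2}\right)\right) = \left(26608 + \frac{1}{74077}\right) \left(-24887 + \left(41 - 59 \left(\left(-149\right) \left(- \frac{1}{222}\right)\right)^{2}\right)\right) = \left(26608 + \frac{1}{74077}\right) \left(-24887 + \left(41 - 59 \left(\frac{149}{222}\right)^{2}\right)\right) = \frac{1971040817 \left(-24887 + \left(41 - \frac{1309859}{49284}\right)\right)}{74077} = \frac{1971040817 \left(-24887 + \frac{710785}{49284}\right)}{74077} = \frac{1971040817}{74077} \left(- \frac{1225820123}{49284}\right) = - \frac{2416141496732960491}{3650810868}$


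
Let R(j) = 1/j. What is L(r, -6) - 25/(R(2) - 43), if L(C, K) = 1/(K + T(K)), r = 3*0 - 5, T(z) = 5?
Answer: -7/17 ≈ -0.41176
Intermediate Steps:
r = -5 (r = 0 - 5 = -5)
L(C, K) = 1/(5 + K) (L(C, K) = 1/(K + 5) = 1/(5 + K))
L(r, -6) - 25/(R(2) - 43) = 1/(5 - 6) - 25/(1/2 - 43) = 1/(-1) - 25/(½ - 43) = -1 - 25/(-85/2) = -1 - 2/85*(-25) = -1 + 10/17 = -7/17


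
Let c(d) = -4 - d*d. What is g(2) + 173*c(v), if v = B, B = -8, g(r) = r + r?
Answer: -11760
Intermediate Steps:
g(r) = 2*r
v = -8
c(d) = -4 - d²
g(2) + 173*c(v) = 2*2 + 173*(-4 - 1*(-8)²) = 4 + 173*(-4 - 1*64) = 4 + 173*(-4 - 64) = 4 + 173*(-68) = 4 - 11764 = -11760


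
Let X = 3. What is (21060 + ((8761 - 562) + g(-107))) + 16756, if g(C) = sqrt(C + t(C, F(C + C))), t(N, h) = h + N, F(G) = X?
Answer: 46015 + I*sqrt(211) ≈ 46015.0 + 14.526*I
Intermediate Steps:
F(G) = 3
t(N, h) = N + h
g(C) = sqrt(3 + 2*C) (g(C) = sqrt(C + (C + 3)) = sqrt(C + (3 + C)) = sqrt(3 + 2*C))
(21060 + ((8761 - 562) + g(-107))) + 16756 = (21060 + ((8761 - 562) + sqrt(3 + 2*(-107)))) + 16756 = (21060 + (8199 + sqrt(3 - 214))) + 16756 = (21060 + (8199 + sqrt(-211))) + 16756 = (21060 + (8199 + I*sqrt(211))) + 16756 = (29259 + I*sqrt(211)) + 16756 = 46015 + I*sqrt(211)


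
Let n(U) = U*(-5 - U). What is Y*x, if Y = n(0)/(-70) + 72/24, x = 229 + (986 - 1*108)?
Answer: 3321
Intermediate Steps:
x = 1107 (x = 229 + (986 - 108) = 229 + 878 = 1107)
Y = 3 (Y = -1*0*(5 + 0)/(-70) + 72/24 = -1*0*5*(-1/70) + 72*(1/24) = 0*(-1/70) + 3 = 0 + 3 = 3)
Y*x = 3*1107 = 3321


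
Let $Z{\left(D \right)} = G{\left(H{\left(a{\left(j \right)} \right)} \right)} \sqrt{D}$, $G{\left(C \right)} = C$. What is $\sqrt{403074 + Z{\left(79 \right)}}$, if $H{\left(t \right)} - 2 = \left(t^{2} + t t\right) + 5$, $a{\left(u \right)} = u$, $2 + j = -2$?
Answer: $\sqrt{403074 + 39 \sqrt{79}} \approx 635.15$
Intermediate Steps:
$j = -4$ ($j = -2 - 2 = -4$)
$H{\left(t \right)} = 7 + 2 t^{2}$ ($H{\left(t \right)} = 2 + \left(\left(t^{2} + t t\right) + 5\right) = 2 + \left(\left(t^{2} + t^{2}\right) + 5\right) = 2 + \left(2 t^{2} + 5\right) = 2 + \left(5 + 2 t^{2}\right) = 7 + 2 t^{2}$)
$Z{\left(D \right)} = 39 \sqrt{D}$ ($Z{\left(D \right)} = \left(7 + 2 \left(-4\right)^{2}\right) \sqrt{D} = \left(7 + 2 \cdot 16\right) \sqrt{D} = \left(7 + 32\right) \sqrt{D} = 39 \sqrt{D}$)
$\sqrt{403074 + Z{\left(79 \right)}} = \sqrt{403074 + 39 \sqrt{79}}$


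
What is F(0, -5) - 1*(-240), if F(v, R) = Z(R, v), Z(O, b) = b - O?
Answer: 245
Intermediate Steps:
F(v, R) = v - R
F(0, -5) - 1*(-240) = (0 - 1*(-5)) - 1*(-240) = (0 + 5) + 240 = 5 + 240 = 245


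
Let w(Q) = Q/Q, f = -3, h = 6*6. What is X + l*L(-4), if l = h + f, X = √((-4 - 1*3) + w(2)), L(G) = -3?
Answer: -99 + I*√6 ≈ -99.0 + 2.4495*I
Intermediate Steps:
h = 36
w(Q) = 1
X = I*√6 (X = √((-4 - 1*3) + 1) = √((-4 - 3) + 1) = √(-7 + 1) = √(-6) = I*√6 ≈ 2.4495*I)
l = 33 (l = 36 - 3 = 33)
X + l*L(-4) = I*√6 + 33*(-3) = I*√6 - 99 = -99 + I*√6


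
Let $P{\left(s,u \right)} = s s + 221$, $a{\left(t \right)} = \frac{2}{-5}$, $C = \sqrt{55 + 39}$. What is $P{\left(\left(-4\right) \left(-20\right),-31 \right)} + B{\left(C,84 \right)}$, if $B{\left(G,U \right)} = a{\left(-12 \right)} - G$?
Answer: $\frac{33103}{5} - \sqrt{94} \approx 6610.9$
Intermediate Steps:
$C = \sqrt{94} \approx 9.6954$
$a{\left(t \right)} = - \frac{2}{5}$ ($a{\left(t \right)} = 2 \left(- \frac{1}{5}\right) = - \frac{2}{5}$)
$P{\left(s,u \right)} = 221 + s^{2}$ ($P{\left(s,u \right)} = s^{2} + 221 = 221 + s^{2}$)
$B{\left(G,U \right)} = - \frac{2}{5} - G$
$P{\left(\left(-4\right) \left(-20\right),-31 \right)} + B{\left(C,84 \right)} = \left(221 + \left(\left(-4\right) \left(-20\right)\right)^{2}\right) - \left(\frac{2}{5} + \sqrt{94}\right) = \left(221 + 80^{2}\right) - \left(\frac{2}{5} + \sqrt{94}\right) = \left(221 + 6400\right) - \left(\frac{2}{5} + \sqrt{94}\right) = 6621 - \left(\frac{2}{5} + \sqrt{94}\right) = \frac{33103}{5} - \sqrt{94}$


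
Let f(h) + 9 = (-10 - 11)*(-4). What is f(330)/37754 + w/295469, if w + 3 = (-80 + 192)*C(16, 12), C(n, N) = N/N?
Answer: 26275361/11155136626 ≈ 0.0023554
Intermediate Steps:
C(n, N) = 1
f(h) = 75 (f(h) = -9 + (-10 - 11)*(-4) = -9 - 21*(-4) = -9 + 84 = 75)
w = 109 (w = -3 + (-80 + 192)*1 = -3 + 112*1 = -3 + 112 = 109)
f(330)/37754 + w/295469 = 75/37754 + 109/295469 = 26275361/11155136626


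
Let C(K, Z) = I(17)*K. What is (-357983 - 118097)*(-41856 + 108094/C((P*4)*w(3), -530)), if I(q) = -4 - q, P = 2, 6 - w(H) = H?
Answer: 180260193740/9 ≈ 2.0029e+10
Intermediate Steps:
w(H) = 6 - H
C(K, Z) = -21*K (C(K, Z) = (-4 - 1*17)*K = (-4 - 17)*K = -21*K)
(-357983 - 118097)*(-41856 + 108094/C((P*4)*w(3), -530)) = (-357983 - 118097)*(-41856 + 108094/((-21*2*4*(6 - 1*3)))) = -476080*(-41856 + 108094/((-168*(6 - 3)))) = -476080*(-41856 + 108094/((-168*3))) = -476080*(-41856 + 108094/((-21*24))) = -476080*(-41856 + 108094/(-504)) = -476080*(-41856 + 108094*(-1/504)) = -476080*(-41856 - 7721/36) = -476080*(-1514537/36) = 180260193740/9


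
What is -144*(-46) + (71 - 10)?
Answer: 6685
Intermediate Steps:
-144*(-46) + (71 - 10) = 6624 + 61 = 6685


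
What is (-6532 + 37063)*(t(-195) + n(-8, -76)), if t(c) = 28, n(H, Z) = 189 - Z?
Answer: 8945583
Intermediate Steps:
(-6532 + 37063)*(t(-195) + n(-8, -76)) = (-6532 + 37063)*(28 + (189 - 1*(-76))) = 30531*(28 + (189 + 76)) = 30531*(28 + 265) = 30531*293 = 8945583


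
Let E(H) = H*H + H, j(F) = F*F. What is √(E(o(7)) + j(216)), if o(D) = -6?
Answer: √46686 ≈ 216.07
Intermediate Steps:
j(F) = F²
E(H) = H + H² (E(H) = H² + H = H + H²)
√(E(o(7)) + j(216)) = √(-6*(1 - 6) + 216²) = √(-6*(-5) + 46656) = √(30 + 46656) = √46686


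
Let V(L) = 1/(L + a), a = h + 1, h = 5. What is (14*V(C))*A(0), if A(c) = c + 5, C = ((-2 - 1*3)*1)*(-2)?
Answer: 35/8 ≈ 4.3750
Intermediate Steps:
a = 6 (a = 5 + 1 = 6)
C = 10 (C = ((-2 - 3)*1)*(-2) = -5*1*(-2) = -5*(-2) = 10)
A(c) = 5 + c
V(L) = 1/(6 + L) (V(L) = 1/(L + 6) = 1/(6 + L))
(14*V(C))*A(0) = (14/(6 + 10))*(5 + 0) = (14/16)*5 = (14*(1/16))*5 = (7/8)*5 = 35/8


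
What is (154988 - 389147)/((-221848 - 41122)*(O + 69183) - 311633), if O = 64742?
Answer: 78053/11739522961 ≈ 6.6487e-6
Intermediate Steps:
(154988 - 389147)/((-221848 - 41122)*(O + 69183) - 311633) = (154988 - 389147)/((-221848 - 41122)*(64742 + 69183) - 311633) = -234159/(-262970*133925 - 311633) = -234159/(-35218257250 - 311633) = -234159/(-35218568883) = -234159*(-1/35218568883) = 78053/11739522961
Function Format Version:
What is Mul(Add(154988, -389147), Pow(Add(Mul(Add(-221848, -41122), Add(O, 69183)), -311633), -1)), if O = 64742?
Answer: Rational(78053, 11739522961) ≈ 6.6487e-6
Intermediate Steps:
Mul(Add(154988, -389147), Pow(Add(Mul(Add(-221848, -41122), Add(O, 69183)), -311633), -1)) = Mul(Add(154988, -389147), Pow(Add(Mul(Add(-221848, -41122), Add(64742, 69183)), -311633), -1)) = Mul(-234159, Pow(Add(Mul(-262970, 133925), -311633), -1)) = Mul(-234159, Pow(Add(-35218257250, -311633), -1)) = Mul(-234159, Pow(-35218568883, -1)) = Mul(-234159, Rational(-1, 35218568883)) = Rational(78053, 11739522961)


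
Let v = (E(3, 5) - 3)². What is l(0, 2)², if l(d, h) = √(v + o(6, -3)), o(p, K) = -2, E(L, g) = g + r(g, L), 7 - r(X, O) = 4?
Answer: 23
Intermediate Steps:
r(X, O) = 3 (r(X, O) = 7 - 1*4 = 7 - 4 = 3)
E(L, g) = 3 + g (E(L, g) = g + 3 = 3 + g)
v = 25 (v = ((3 + 5) - 3)² = (8 - 3)² = 5² = 25)
l(d, h) = √23 (l(d, h) = √(25 - 2) = √23)
l(0, 2)² = (√23)² = 23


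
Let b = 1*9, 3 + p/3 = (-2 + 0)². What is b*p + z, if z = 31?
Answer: 58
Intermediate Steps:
p = 3 (p = -9 + 3*(-2 + 0)² = -9 + 3*(-2)² = -9 + 3*4 = -9 + 12 = 3)
b = 9
b*p + z = 9*3 + 31 = 27 + 31 = 58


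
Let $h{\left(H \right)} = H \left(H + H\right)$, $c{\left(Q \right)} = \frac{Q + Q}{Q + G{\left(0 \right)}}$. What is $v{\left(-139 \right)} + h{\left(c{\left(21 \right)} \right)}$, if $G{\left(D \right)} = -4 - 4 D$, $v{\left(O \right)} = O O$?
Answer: $\frac{5587297}{289} \approx 19333.0$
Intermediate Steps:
$v{\left(O \right)} = O^{2}$
$c{\left(Q \right)} = \frac{2 Q}{-4 + Q}$ ($c{\left(Q \right)} = \frac{Q + Q}{Q - 4} = \frac{2 Q}{Q + \left(-4 + 0\right)} = \frac{2 Q}{Q - 4} = \frac{2 Q}{-4 + Q}$)
$h{\left(H \right)} = 2 H^{2}$ ($h{\left(H \right)} = H 2 H = 2 H^{2}$)
$v{\left(-139 \right)} + h{\left(c{\left(21 \right)} \right)} = \left(-139\right)^{2} + 2 \left(2 \cdot 21 \frac{1}{-4 + 21}\right)^{2} = 19321 + 2 \left(2 \cdot 21 \cdot \frac{1}{17}\right)^{2} = 19321 + 2 \left(\frac{42}{17}\right)^{2} = 19321 + 2 \cdot \frac{1764}{289} = 19321 + \frac{3528}{289} = \frac{5587297}{289}$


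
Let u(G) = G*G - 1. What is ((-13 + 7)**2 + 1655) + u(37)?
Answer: 3059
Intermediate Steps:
u(G) = -1 + G**2 (u(G) = G**2 - 1 = -1 + G**2)
((-13 + 7)**2 + 1655) + u(37) = ((-13 + 7)**2 + 1655) + (-1 + 37**2) = ((-6)**2 + 1655) + (-1 + 1369) = (36 + 1655) + 1368 = 1691 + 1368 = 3059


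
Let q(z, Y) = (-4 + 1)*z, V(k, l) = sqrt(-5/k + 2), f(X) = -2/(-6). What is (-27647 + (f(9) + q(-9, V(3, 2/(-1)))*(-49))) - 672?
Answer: -88925/3 ≈ -29642.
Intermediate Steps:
f(X) = 1/3 (f(X) = -2*(-1/6) = 1/3)
V(k, l) = sqrt(2 - 5/k)
q(z, Y) = -3*z
(-27647 + (f(9) + q(-9, V(3, 2/(-1)))*(-49))) - 672 = (-27647 + (1/3 - 3*(-9)*(-49))) - 672 = (-27647 + (1/3 + 27*(-49))) - 672 = (-27647 + (1/3 - 1323)) - 672 = (-27647 - 3968/3) - 672 = -86909/3 - 672 = -88925/3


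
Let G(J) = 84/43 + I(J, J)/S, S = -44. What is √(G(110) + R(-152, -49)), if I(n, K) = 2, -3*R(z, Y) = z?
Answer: √423449466/2838 ≈ 7.2508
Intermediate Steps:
R(z, Y) = -z/3
G(J) = 1805/946 (G(J) = 84/43 + 2/(-44) = 84*(1/43) + 2*(-1/44) = 84/43 - 1/22 = 1805/946)
√(G(110) + R(-152, -49)) = √(1805/946 - ⅓*(-152)) = √(1805/946 + 152/3) = √(149207/2838) = √423449466/2838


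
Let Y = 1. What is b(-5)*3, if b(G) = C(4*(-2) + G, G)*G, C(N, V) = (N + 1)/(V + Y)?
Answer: -45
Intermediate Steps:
C(N, V) = (1 + N)/(1 + V) (C(N, V) = (N + 1)/(V + 1) = (1 + N)/(1 + V))
b(G) = G*(-7 + G)/(1 + G) (b(G) = ((1 + (4*(-2) + G))/(1 + G))*G = ((1 + (-8 + G))/(1 + G))*G = ((-7 + G)/(1 + G))*G = G*(-7 + G)/(1 + G))
b(-5)*3 = -5*(-7 - 5)/(1 - 5)*3 = -5*(-12)/(-4)*3 = -5*(-1/4)*(-12)*3 = -15*3 = -45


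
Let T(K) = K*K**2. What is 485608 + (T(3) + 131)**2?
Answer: 510572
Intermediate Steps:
T(K) = K**3
485608 + (T(3) + 131)**2 = 485608 + (3**3 + 131)**2 = 485608 + (27 + 131)**2 = 485608 + 158**2 = 485608 + 24964 = 510572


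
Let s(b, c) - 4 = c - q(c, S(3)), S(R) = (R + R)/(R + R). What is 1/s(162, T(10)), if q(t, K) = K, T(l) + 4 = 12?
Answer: 1/11 ≈ 0.090909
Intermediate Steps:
S(R) = 1 (S(R) = (2*R)/((2*R)) = (2*R)*(1/(2*R)) = 1)
T(l) = 8 (T(l) = -4 + 12 = 8)
s(b, c) = 3 + c (s(b, c) = 4 + (c - 1*1) = 4 + (c - 1) = 4 + (-1 + c) = 3 + c)
1/s(162, T(10)) = 1/(3 + 8) = 1/11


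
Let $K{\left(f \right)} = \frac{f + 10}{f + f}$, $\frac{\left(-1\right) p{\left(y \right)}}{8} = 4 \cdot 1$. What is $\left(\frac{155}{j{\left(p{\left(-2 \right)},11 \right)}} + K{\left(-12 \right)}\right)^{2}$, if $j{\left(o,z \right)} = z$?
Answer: $\frac{3500641}{17424} \approx 200.91$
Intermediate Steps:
$p{\left(y \right)} = -32$ ($p{\left(y \right)} = - 8 \cdot 4 \cdot 1 = \left(-8\right) 4 = -32$)
$K{\left(f \right)} = \frac{10 + f}{2 f}$
$\left(\frac{155}{j{\left(p{\left(-2 \right)},11 \right)}} + K{\left(-12 \right)}\right)^{2} = \left(\frac{155}{11} + \frac{10 - 12}{2 \left(-12\right)}\right)^{2} = \left(155 \cdot \frac{1}{11} + \frac{1}{2} \left(- \frac{1}{12}\right) \left(-2\right)\right)^{2} = \left(\frac{155}{11} + \frac{1}{12}\right)^{2} = \left(\frac{1871}{132}\right)^{2} = \frac{3500641}{17424}$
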